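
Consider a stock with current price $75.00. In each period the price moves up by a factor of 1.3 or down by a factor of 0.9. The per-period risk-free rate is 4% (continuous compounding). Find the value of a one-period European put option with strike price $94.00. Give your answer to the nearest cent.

$16.50

Risk-neutral probability p = (e^0.04 − 0.9)/(1.3 − 0.9) = 0.1408/0.4000 = 0.3520
Terminal stock prices: S_u = 97.5, S_d = 67.5
Terminal payoffs (K − S): max(-3.5, 0) = 0, max(26.5, 0) = 26.5
Node 0 (S = 75): V_0 = e^(−0.04)·[0.3520·0.0000 + 0.6480·26.5000] = 16.4980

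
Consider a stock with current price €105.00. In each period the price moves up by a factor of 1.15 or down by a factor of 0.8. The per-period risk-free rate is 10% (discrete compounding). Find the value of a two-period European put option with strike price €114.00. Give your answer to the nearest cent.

Risk-neutral probability p = (1 + 0.1 − 0.8)/(1.15 − 0.8) = 0.3000/0.3500 = 0.8571
Terminal stock prices: S_uu = 138.9, S_ud = 96.6, S_dd = 67.2
Terminal payoffs (K − S): max(-24.86, 0) = 0, max(17.4, 0) = 17.4, max(46.8, 0) = 46.8
Node u (S = 120.7): V_u = 1/1.1·[0.8571·0.0000 + 0.1429·17.4000] = 2.2597
Node d (S = 84): V_d = 1/1.1·[0.8571·17.4000 + 0.1429·46.8000] = 19.6364
Node 0 (S = 105): V_0 = 1/1.1·[0.8571·2.2597 + 0.1429·19.6364] = 4.3110

€4.31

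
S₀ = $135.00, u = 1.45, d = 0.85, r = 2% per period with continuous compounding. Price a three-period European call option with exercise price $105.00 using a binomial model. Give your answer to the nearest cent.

$43.76

Risk-neutral probability p = (e^0.02 − 0.85)/(1.45 − 0.85) = 0.1702/0.6000 = 0.2837
Terminal stock prices: S_uuu = 411.6, S_uud = 241.3, S_udd = 141.4, S_ddd = 82.91
Terminal payoffs (S − K): max(306.6, 0) = 306.6, max(136.3, 0) = 136.3, max(36.43, 0) = 36.43, max(-22.09, 0) = 0
Node uu (S = 283.8): V_uu = e^(−0.02)·[0.2837·306.5644 + 0.7163·136.2619] = 180.9166
Node ud (S = 166.4): V_ud = e^(−0.02)·[0.2837·136.2619 + 0.7163·36.4294] = 63.4666
Node dd (S = 97.54): V_dd = e^(−0.02)·[0.2837·36.4294 + 0.7163·0.0000] = 10.1293
Node u (S = 195.8): V_u = e^(−0.02)·[0.2837·180.9166 + 0.7163·63.4666] = 94.8671
Node d (S = 114.8): V_d = e^(−0.02)·[0.2837·63.4666 + 0.7163·10.1293] = 24.7592
Node 0 (S = 135): V_0 = e^(−0.02)·[0.2837·94.8671 + 0.7163·24.7592] = 43.7626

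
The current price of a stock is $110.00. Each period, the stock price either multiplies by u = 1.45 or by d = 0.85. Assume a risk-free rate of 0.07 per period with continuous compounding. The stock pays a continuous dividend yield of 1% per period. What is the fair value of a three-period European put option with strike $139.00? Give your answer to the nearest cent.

Per-period risk-free factor R = e^0.07 = 1.0725; dividend-adjusted growth = e^(0.07−0.01) = 1.0618.
Risk-neutral probability p = (1.0618 − 0.85)/(1.45 − 0.85) = 0.2118/0.6000 = 0.3531
Terminal stock prices: S_uuu = 335.3, S_uud = 196.6, S_udd = 115.2, S_ddd = 67.55
Terminal payoffs (K − S): max(-196.3, 0) = 0, max(-57.58, 0) = 0, max(23.76, 0) = 23.76, max(71.45, 0) = 71.45
Node uu (S = 231.3): V_uu = e^(−0.07)·[0.3531·0.0000 + 0.6469·0.0000] = 0.0000
Node ud (S = 135.6): V_ud = e^(−0.07)·[0.3531·0.0000 + 0.6469·23.7613] = 14.3328
Node dd (S = 79.47): V_dd = e^(−0.07)·[0.3531·23.7613 + 0.6469·71.4463] = 50.9185
Node u (S = 159.5): V_u = e^(−0.07)·[0.3531·0.0000 + 0.6469·14.3328] = 8.6456
Node d (S = 93.5): V_d = e^(−0.07)·[0.3531·14.3328 + 0.6469·50.9185] = 35.4324
Node 0 (S = 110): V_0 = e^(−0.07)·[0.3531·8.6456 + 0.6469·35.4324] = 24.2190

$24.22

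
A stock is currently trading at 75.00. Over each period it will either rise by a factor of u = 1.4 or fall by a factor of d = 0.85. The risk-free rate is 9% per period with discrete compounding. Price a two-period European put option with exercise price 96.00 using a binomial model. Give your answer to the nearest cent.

13.97

Risk-neutral probability p = (1 + 0.09 − 0.85)/(1.4 − 0.85) = 0.2400/0.5500 = 0.4364
Terminal stock prices: S_uu = 147, S_ud = 89.25, S_dd = 54.19
Terminal payoffs (K − S): max(-51, 0) = 0, max(6.75, 0) = 6.75, max(41.81, 0) = 41.81
Node u (S = 105): V_u = 1/1.09·[0.4364·0.0000 + 0.5636·6.7500] = 3.4904
Node d (S = 63.75): V_d = 1/1.09·[0.4364·6.7500 + 0.5636·41.8125] = 24.3234
Node 0 (S = 75): V_0 = 1/1.09·[0.4364·3.4904 + 0.5636·24.3234] = 13.9749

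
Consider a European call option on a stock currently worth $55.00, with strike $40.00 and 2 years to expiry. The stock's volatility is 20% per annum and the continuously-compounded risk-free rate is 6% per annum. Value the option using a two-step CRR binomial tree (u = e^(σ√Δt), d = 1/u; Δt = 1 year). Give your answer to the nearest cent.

$19.96

CRR parameters: u = e^(σ√Δt) = e^(0.2·√1) = 1.2214, d = 1/u = 0.8187
Per-period rate: rΔt = 0.06·1 = 0.06, so R = e^0.06 = 1.0618
Risk-neutral probability p = (e^0.06 − 0.8187)/(1.2214 − 0.8187) = 0.2431/0.4027 = 0.6037
Terminal stock prices: S_uu = 82.05, S_ud = 55, S_dd = 36.87
Terminal payoffs (S − K): max(42.05, 0) = 42.05, max(15, 0) = 15, max(-3.132, 0) = 0
Node u (S = 67.18): V_u = e^(−0.06)·[0.6037·42.0504 + 0.3963·15.0000] = 29.5066
Node d (S = 45.03): V_d = e^(−0.06)·[0.6037·15.0000 + 0.3963·0.0000] = 8.5286
Node 0 (S = 55): V_0 = e^(−0.06)·[0.6037·29.5066 + 0.3963·8.5286] = 19.9594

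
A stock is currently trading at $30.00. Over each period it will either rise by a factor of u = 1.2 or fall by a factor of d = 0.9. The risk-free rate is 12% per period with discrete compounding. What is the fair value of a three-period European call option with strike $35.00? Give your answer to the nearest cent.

$5.92

Risk-neutral probability p = (1 + 0.12 − 0.9)/(1.2 − 0.9) = 0.2200/0.3000 = 0.7333
Terminal stock prices: S_uuu = 51.84, S_uud = 38.88, S_udd = 29.16, S_ddd = 21.87
Terminal payoffs (S − K): max(16.84, 0) = 16.84, max(3.88, 0) = 3.88, max(-5.84, 0) = 0, max(-13.13, 0) = 0
Node uu (S = 43.2): V_uu = 1/1.12·[0.7333·16.8400 + 0.2667·3.8800] = 11.9500
Node ud (S = 32.4): V_ud = 1/1.12·[0.7333·3.8800 + 0.2667·0.0000] = 2.5405
Node dd (S = 24.3): V_dd = 1/1.12·[0.7333·0.0000 + 0.2667·0.0000] = 0.0000
Node u (S = 36): V_u = 1/1.12·[0.7333·11.9500 + 0.2667·2.5405] = 8.4293
Node d (S = 27): V_d = 1/1.12·[0.7333·2.5405 + 0.2667·0.0000] = 1.6634
Node 0 (S = 30): V_0 = 1/1.12·[0.7333·8.4293 + 0.2667·1.6634] = 5.9152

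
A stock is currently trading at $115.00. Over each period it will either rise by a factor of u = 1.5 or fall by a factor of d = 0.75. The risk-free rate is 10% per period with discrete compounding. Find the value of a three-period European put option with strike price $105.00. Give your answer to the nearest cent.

Risk-neutral probability p = (1 + 0.1 − 0.75)/(1.5 − 0.75) = 0.3500/0.7500 = 0.4667
Terminal stock prices: S_uuu = 388.1, S_uud = 194.1, S_udd = 97.03, S_ddd = 48.52
Terminal payoffs (K − S): max(-283.1, 0) = 0, max(-89.06, 0) = 0, max(7.969, 0) = 7.969, max(56.48, 0) = 56.48
Node uu (S = 258.8): V_uu = 1/1.1·[0.4667·0.0000 + 0.5333·0.0000] = 0.0000
Node ud (S = 129.4): V_ud = 1/1.1·[0.4667·0.0000 + 0.5333·7.9688] = 3.8636
Node dd (S = 64.69): V_dd = 1/1.1·[0.4667·7.9688 + 0.5333·56.4844] = 30.7670
Node u (S = 172.5): V_u = 1/1.1·[0.4667·0.0000 + 0.5333·3.8636] = 1.8733
Node d (S = 86.25): V_d = 1/1.1·[0.4667·3.8636 + 0.5333·30.7670] = 16.5565
Node 0 (S = 115): V_0 = 1/1.1·[0.4667·1.8733 + 0.5333·16.5565] = 8.8221

$8.82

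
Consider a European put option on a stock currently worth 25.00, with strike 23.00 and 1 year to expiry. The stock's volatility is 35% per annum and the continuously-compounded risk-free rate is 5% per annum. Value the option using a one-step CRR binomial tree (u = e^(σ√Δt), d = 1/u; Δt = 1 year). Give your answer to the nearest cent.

CRR parameters: u = e^(σ√Δt) = e^(0.35·√1) = 1.4191, d = 1/u = 0.7047
Per-period rate: rΔt = 0.05·1 = 0.05, so R = e^0.05 = 1.0513
Risk-neutral probability p = (e^0.05 − 0.7047)/(1.4191 − 0.7047) = 0.3466/0.7144 = 0.4852
Terminal stock prices: S_u = 35.48, S_d = 17.62
Terminal payoffs (K − S): max(-12.48, 0) = 0, max(5.383, 0) = 5.383
Node 0 (S = 25): V_0 = e^(−0.05)·[0.4852·0.0000 + 0.5148·5.3828] = 2.6362

2.64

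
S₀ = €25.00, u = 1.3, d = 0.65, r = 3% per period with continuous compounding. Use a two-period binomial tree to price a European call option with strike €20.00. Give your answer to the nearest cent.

€7.69

Risk-neutral probability p = (e^0.03 − 0.65)/(1.3 − 0.65) = 0.3805/0.6500 = 0.5853
Terminal stock prices: S_uu = 42.25, S_ud = 21.12, S_dd = 10.56
Terminal payoffs (S − K): max(22.25, 0) = 22.25, max(1.125, 0) = 1.125, max(-9.437, 0) = 0
Node u (S = 32.5): V_u = e^(−0.03)·[0.5853·22.2500 + 0.4147·1.1250] = 13.0911
Node d (S = 16.25): V_d = e^(−0.03)·[0.5853·1.1250 + 0.4147·0.0000] = 0.6390
Node 0 (S = 25): V_0 = e^(−0.03)·[0.5853·13.0911 + 0.4147·0.6390] = 7.6931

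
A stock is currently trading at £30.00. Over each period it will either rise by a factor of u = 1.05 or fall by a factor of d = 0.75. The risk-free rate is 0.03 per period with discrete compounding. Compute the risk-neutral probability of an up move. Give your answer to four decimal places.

Risk-neutral probability p = (1 + 0.03 − 0.75)/(1.05 − 0.75) = 0.2800/0.3000 = 0.9333

p = 0.9333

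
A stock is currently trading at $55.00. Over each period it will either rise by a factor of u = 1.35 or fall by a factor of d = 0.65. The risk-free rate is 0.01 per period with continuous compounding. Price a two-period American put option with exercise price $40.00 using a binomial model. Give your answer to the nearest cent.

Risk-neutral probability p = (e^0.01 − 0.65)/(1.35 − 0.65) = 0.3601/0.7000 = 0.5144
Terminal stock prices: S_uu = 100.2, S_ud = 48.26, S_dd = 23.24
Terminal payoffs (K − S): max(-60.24, 0) = 0, max(-8.263, 0) = 0, max(16.76, 0) = 16.76
Node u (S = 74.25): continuation = e^(−0.01)·[0.5144·0.0000 + 0.4856·0.0000] = 0.0000; exercise value = 0.0000 ≤ continuation, so V_u = 0.0000
Node d (S = 35.75): continuation = e^(−0.01)·[0.5144·0.0000 + 0.4856·16.7625] = 8.0596; exercise value = 4.2500 ≤ continuation, so V_d = 8.0596
Node 0 (S = 55): continuation = e^(−0.01)·[0.5144·0.0000 + 0.4856·8.0596] = 3.8751; exercise value = 0.0000 ≤ continuation, so V_0 = 3.8751

$3.88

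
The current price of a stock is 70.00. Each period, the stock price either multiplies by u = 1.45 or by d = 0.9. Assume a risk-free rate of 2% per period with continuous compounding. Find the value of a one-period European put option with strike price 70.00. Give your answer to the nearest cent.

5.36

Risk-neutral probability p = (e^0.02 − 0.9)/(1.45 − 0.9) = 0.1202/0.5500 = 0.2185
Terminal stock prices: S_u = 101.5, S_d = 63
Terminal payoffs (K − S): max(-31.5, 0) = 0, max(7, 0) = 7
Node 0 (S = 70): V_0 = e^(−0.02)·[0.2185·0.0000 + 0.7815·7.0000] = 5.3618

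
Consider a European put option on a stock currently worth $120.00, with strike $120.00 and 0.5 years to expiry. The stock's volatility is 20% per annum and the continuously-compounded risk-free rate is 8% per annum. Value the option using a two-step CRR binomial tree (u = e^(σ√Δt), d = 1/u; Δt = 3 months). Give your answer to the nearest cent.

$3.76

CRR parameters: u = e^(σ√Δt) = e^(0.2·√0.25) = 1.1052, d = 1/u = 0.9048
Per-period rate: rΔt = 0.08·0.25 = 0.02, so R = e^0.02 = 1.0202
Risk-neutral probability p = (e^0.02 − 0.9048)/(1.1052 − 0.9048) = 0.1154/0.2003 = 0.5759
Terminal stock prices: S_uu = 146.6, S_ud = 120, S_dd = 98.25
Terminal payoffs (K − S): max(-26.57, 0) = 0, max(0, 0) = 0, max(21.75, 0) = 21.75
Node u (S = 132.6): V_u = e^(−0.02)·[0.5759·0.0000 + 0.4241·0.0000] = 0.0000
Node d (S = 108.6): V_d = e^(−0.02)·[0.5759·0.0000 + 0.4241·21.7523] = 9.0434
Node 0 (S = 120): V_0 = e^(−0.02)·[0.5759·0.0000 + 0.4241·9.0434] = 3.7597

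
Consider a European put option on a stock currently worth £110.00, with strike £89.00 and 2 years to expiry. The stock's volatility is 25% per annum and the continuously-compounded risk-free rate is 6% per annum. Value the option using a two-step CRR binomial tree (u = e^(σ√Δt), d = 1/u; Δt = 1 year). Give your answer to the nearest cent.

£3.82

CRR parameters: u = e^(σ√Δt) = e^(0.25·√1) = 1.2840, d = 1/u = 0.7788
Per-period rate: rΔt = 0.06·1 = 0.06, so R = e^0.06 = 1.0618
Risk-neutral probability p = (e^0.06 − 0.7788)/(1.2840 − 0.7788) = 0.2830/0.5052 = 0.5602
Terminal stock prices: S_uu = 181.4, S_ud = 110, S_dd = 66.72
Terminal payoffs (K − S): max(-92.36, 0) = 0, max(-21, 0) = 0, max(22.28, 0) = 22.28
Node u (S = 141.2): V_u = e^(−0.06)·[0.5602·0.0000 + 0.4398·0.0000] = 0.0000
Node d (S = 85.67): V_d = e^(−0.06)·[0.5602·0.0000 + 0.4398·22.2816] = 9.2284
Node 0 (S = 110): V_0 = e^(−0.06)·[0.5602·0.0000 + 0.4398·9.2284] = 3.8221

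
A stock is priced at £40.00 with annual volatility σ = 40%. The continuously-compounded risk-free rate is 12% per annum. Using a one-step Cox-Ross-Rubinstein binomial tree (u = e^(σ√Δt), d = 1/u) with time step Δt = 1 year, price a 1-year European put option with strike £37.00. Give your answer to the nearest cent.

£4.01

CRR parameters: u = e^(σ√Δt) = e^(0.4·√1) = 1.4918, d = 1/u = 0.6703
Per-period rate: rΔt = 0.12·1 = 0.12, so R = e^0.12 = 1.1275
Risk-neutral probability p = (e^0.12 − 0.6703)/(1.4918 − 0.6703) = 0.4572/0.8215 = 0.5565
Terminal stock prices: S_u = 59.67, S_d = 26.81
Terminal payoffs (K − S): max(-22.67, 0) = 0, max(10.19, 0) = 10.19
Node 0 (S = 40): V_0 = e^(−0.12)·[0.5565·0.0000 + 0.4435·10.1872] = 4.0070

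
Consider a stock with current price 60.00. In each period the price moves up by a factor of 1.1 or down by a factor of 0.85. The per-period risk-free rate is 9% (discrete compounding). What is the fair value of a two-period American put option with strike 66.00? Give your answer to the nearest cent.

Risk-neutral probability p = (1 + 0.09 − 0.85)/(1.1 − 0.85) = 0.2400/0.2500 = 0.9600
Terminal stock prices: S_uu = 72.6, S_ud = 56.1, S_dd = 43.35
Terminal payoffs (K − S): max(-6.6, 0) = 0, max(9.9, 0) = 9.9, max(22.65, 0) = 22.65
Node u (S = 66): continuation = 1/1.09·[0.9600·0.0000 + 0.0400·9.9000] = 0.3633; exercise value = 0.0000 ≤ continuation, so V_u = 0.3633
Node d (S = 51): continuation = 1/1.09·[0.9600·9.9000 + 0.0400·22.6500] = 9.5505; exercise value = 15.0000 > continuation, so V_d = 15.0000 (exercise)
Node 0 (S = 60): continuation = 1/1.09·[0.9600·0.3633 + 0.0400·15.0000] = 0.8704; exercise value = 6.0000 > continuation, so V_0 = 6.0000 (exercise)

6.00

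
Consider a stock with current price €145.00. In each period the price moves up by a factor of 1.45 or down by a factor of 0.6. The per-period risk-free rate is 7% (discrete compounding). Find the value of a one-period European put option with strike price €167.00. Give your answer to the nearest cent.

Risk-neutral probability p = (1 + 0.07 − 0.6)/(1.45 − 0.6) = 0.4700/0.8500 = 0.5529
Terminal stock prices: S_u = 210.2, S_d = 87
Terminal payoffs (K − S): max(-43.25, 0) = 0, max(80, 0) = 80
Node 0 (S = 145): V_0 = 1/1.07·[0.5529·0.0000 + 0.4471·80.0000] = 33.4250

€33.42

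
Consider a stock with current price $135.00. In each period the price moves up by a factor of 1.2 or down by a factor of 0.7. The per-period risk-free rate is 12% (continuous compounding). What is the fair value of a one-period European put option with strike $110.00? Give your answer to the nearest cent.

Risk-neutral probability p = (e^0.12 − 0.7)/(1.2 − 0.7) = 0.4275/0.5000 = 0.8550
Terminal stock prices: S_u = 162, S_d = 94.5
Terminal payoffs (K − S): max(-52, 0) = 0, max(15.5, 0) = 15.5
Node 0 (S = 135): V_0 = e^(−0.12)·[0.8550·0.0000 + 0.1450·15.5000] = 1.9934

$1.99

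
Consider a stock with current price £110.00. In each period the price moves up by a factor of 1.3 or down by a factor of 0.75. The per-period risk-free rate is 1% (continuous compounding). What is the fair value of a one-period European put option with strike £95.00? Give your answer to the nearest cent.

£6.52

Risk-neutral probability p = (e^0.01 − 0.75)/(1.3 − 0.75) = 0.2601/0.5500 = 0.4728
Terminal stock prices: S_u = 143, S_d = 82.5
Terminal payoffs (K − S): max(-48, 0) = 0, max(12.5, 0) = 12.5
Node 0 (S = 110): V_0 = e^(−0.01)·[0.4728·0.0000 + 0.5272·12.5000] = 6.5242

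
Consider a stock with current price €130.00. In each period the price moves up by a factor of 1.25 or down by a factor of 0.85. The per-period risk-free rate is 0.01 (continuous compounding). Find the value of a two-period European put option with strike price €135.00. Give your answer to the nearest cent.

Risk-neutral probability p = (e^0.01 − 0.85)/(1.25 − 0.85) = 0.1601/0.4000 = 0.4001
Terminal stock prices: S_uu = 203.1, S_ud = 138.1, S_dd = 93.92
Terminal payoffs (K − S): max(-68.12, 0) = 0, max(-3.125, 0) = 0, max(41.08, 0) = 41.08
Node u (S = 162.5): V_u = e^(−0.01)·[0.4001·0.0000 + 0.5999·0.0000] = 0.0000
Node d (S = 110.5): V_d = e^(−0.01)·[0.4001·0.0000 + 0.5999·41.0750] = 24.3947
Node 0 (S = 130): V_0 = e^(−0.01)·[0.4001·0.0000 + 0.5999·24.3947] = 14.4881

€14.49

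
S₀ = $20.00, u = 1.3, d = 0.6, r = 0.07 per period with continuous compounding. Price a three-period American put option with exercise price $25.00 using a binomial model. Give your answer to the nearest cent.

$6.30

Risk-neutral probability p = (e^0.07 − 0.6)/(1.3 − 0.6) = 0.4725/0.7000 = 0.6750
Terminal stock prices: S_uuu = 43.94, S_uud = 20.28, S_udd = 9.36, S_ddd = 4.32
Terminal payoffs (K − S): max(-18.94, 0) = 0, max(4.72, 0) = 4.72, max(15.64, 0) = 15.64, max(20.68, 0) = 20.68
Node uu (S = 33.8): continuation = e^(−0.07)·[0.6750·0.0000 + 0.3250·4.7200] = 1.4302; exercise value = 0.0000 ≤ continuation, so V_uu = 1.4302
Node ud (S = 15.6): continuation = e^(−0.07)·[0.6750·4.7200 + 0.3250·15.6400] = 7.7098; exercise value = 9.4000 > continuation, so V_ud = 9.4000 (exercise)
Node dd (S = 7.2): continuation = e^(−0.07)·[0.6750·15.6400 + 0.3250·20.6800] = 16.1098; exercise value = 17.8000 > continuation, so V_dd = 17.8000 (exercise)
Node u (S = 26): continuation = e^(−0.07)·[0.6750·1.4302 + 0.3250·9.4000] = 3.7485; exercise value = 0.0000 ≤ continuation, so V_u = 3.7485
Node d (S = 12): continuation = e^(−0.07)·[0.6750·9.4000 + 0.3250·17.8000] = 11.3098; exercise value = 13.0000 > continuation, so V_d = 13.0000 (exercise)
Node 0 (S = 20): continuation = e^(−0.07)·[0.6750·3.7485 + 0.3250·13.0000] = 6.2985; exercise value = 5.0000 ≤ continuation, so V_0 = 6.2985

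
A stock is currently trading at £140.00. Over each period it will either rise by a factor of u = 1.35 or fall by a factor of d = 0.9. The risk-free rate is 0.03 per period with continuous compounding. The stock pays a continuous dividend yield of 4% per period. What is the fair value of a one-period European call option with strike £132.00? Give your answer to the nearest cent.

Per-period risk-free factor R = e^0.03 = 1.0305; dividend-adjusted growth = e^(0.03−0.04) = 0.9900.
Risk-neutral probability p = (0.9900 − 0.9)/(1.35 − 0.9) = 0.0900/0.4500 = 0.2001
Terminal stock prices: S_u = 189, S_d = 126
Terminal payoffs (S − K): max(57, 0) = 57, max(-6, 0) = 0
Node 0 (S = 140): V_0 = e^(−0.03)·[0.2001·57.0000 + 0.7999·0.0000] = 11.0692

£11.07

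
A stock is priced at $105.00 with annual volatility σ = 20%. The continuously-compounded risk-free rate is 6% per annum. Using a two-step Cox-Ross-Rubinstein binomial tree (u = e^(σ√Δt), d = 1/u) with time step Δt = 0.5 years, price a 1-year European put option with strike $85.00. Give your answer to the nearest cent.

$1.01

CRR parameters: u = e^(σ√Δt) = e^(0.2·√0.5) = 1.1519, d = 1/u = 0.8681
Per-period rate: rΔt = 0.06·0.5 = 0.03, so R = e^0.03 = 1.0305
Risk-neutral probability p = (e^0.03 − 0.8681)/(1.1519 − 0.8681) = 0.1623/0.2838 = 0.5720
Terminal stock prices: S_uu = 139.3, S_ud = 105, S_dd = 79.13
Terminal payoffs (K − S): max(-54.32, 0) = 0, max(-20, 0) = 0, max(5.868, 0) = 5.868
Node u (S = 121): V_u = e^(−0.03)·[0.5720·0.0000 + 0.4280·0.0000] = 0.0000
Node d (S = 91.15): V_d = e^(−0.03)·[0.5720·0.0000 + 0.4280·5.8680] = 2.4372
Node 0 (S = 105): V_0 = e^(−0.03)·[0.5720·0.0000 + 0.4280·2.4372] = 1.0122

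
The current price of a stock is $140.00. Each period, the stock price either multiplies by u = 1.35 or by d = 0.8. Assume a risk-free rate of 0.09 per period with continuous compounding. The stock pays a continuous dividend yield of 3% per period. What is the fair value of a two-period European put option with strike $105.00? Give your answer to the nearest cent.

Per-period risk-free factor R = e^0.09 = 1.0942; dividend-adjusted growth = e^(0.09−0.03) = 1.0618.
Risk-neutral probability p = (1.0618 − 0.8)/(1.35 − 0.8) = 0.2618/0.5500 = 0.4761
Terminal stock prices: S_uu = 255.2, S_ud = 151.2, S_dd = 89.6
Terminal payoffs (K − S): max(-150.2, 0) = 0, max(-46.2, 0) = 0, max(15.4, 0) = 15.4
Node u (S = 189): V_u = e^(−0.09)·[0.4761·0.0000 + 0.5239·0.0000] = 0.0000
Node d (S = 112): V_d = e^(−0.09)·[0.4761·0.0000 + 0.5239·15.4000] = 7.3741
Node 0 (S = 140): V_0 = e^(−0.09)·[0.4761·0.0000 + 0.5239·7.3741] = 3.5310

$3.53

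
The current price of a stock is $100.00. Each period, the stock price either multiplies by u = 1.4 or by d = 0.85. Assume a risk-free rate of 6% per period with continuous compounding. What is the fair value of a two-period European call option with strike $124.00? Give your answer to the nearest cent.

Risk-neutral probability p = (e^0.06 − 0.85)/(1.4 − 0.85) = 0.2118/0.5500 = 0.3852
Terminal stock prices: S_uu = 196, S_ud = 119, S_dd = 72.25
Terminal payoffs (S − K): max(72, 0) = 72, max(-5, 0) = 0, max(-51.75, 0) = 0
Node u (S = 140): V_u = e^(−0.06)·[0.3852·72.0000 + 0.6148·0.0000] = 26.1164
Node d (S = 85): V_d = e^(−0.06)·[0.3852·0.0000 + 0.6148·0.0000] = 0.0000
Node 0 (S = 100): V_0 = e^(−0.06)·[0.3852·26.1164 + 0.6148·0.0000] = 9.4731

$9.47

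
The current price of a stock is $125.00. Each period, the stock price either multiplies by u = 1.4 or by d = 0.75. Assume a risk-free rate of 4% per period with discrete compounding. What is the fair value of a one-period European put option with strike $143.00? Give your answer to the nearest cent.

Risk-neutral probability p = (1 + 0.04 − 0.75)/(1.4 − 0.75) = 0.2900/0.6500 = 0.4462
Terminal stock prices: S_u = 175, S_d = 93.75
Terminal payoffs (K − S): max(-32, 0) = 0, max(49.25, 0) = 49.25
Node 0 (S = 125): V_0 = 1/1.04·[0.4462·0.0000 + 0.5538·49.2500] = 26.2278

$26.23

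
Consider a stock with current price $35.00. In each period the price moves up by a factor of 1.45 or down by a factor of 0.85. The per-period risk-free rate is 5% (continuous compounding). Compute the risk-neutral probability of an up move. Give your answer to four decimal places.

p = 0.3355

Risk-neutral probability p = (e^0.05 − 0.85)/(1.45 − 0.85) = 0.2013/0.6000 = 0.3355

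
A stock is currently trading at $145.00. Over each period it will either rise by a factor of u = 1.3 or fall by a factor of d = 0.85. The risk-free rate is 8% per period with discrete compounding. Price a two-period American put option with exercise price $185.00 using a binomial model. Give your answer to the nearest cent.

Risk-neutral probability p = (1 + 0.08 − 0.85)/(1.3 − 0.85) = 0.2300/0.4500 = 0.5111
Terminal stock prices: S_uu = 245.1, S_ud = 160.2, S_dd = 104.8
Terminal payoffs (K − S): max(-60.05, 0) = 0, max(24.78, 0) = 24.78, max(80.24, 0) = 80.24
Node u (S = 188.5): continuation = 1/1.08·[0.5111·0.0000 + 0.4889·24.7750] = 11.2150; exercise value = 0.0000 ≤ continuation, so V_u = 11.2150
Node d (S = 123.2): continuation = 1/1.08·[0.5111·24.7750 + 0.4889·80.2375] = 48.0463; exercise value = 61.7500 > continuation, so V_d = 61.7500 (exercise)
Node 0 (S = 145): continuation = 1/1.08·[0.5111·11.2150 + 0.4889·61.7500] = 33.2602; exercise value = 40.0000 > continuation, so V_0 = 40.0000 (exercise)

$40.00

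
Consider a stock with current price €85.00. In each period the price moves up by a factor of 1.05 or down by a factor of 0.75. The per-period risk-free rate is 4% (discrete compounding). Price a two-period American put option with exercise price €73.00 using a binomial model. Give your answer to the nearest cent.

€0.48

Risk-neutral probability p = (1 + 0.04 − 0.75)/(1.05 − 0.75) = 0.2900/0.3000 = 0.9667
Terminal stock prices: S_uu = 93.71, S_ud = 66.94, S_dd = 47.81
Terminal payoffs (K − S): max(-20.71, 0) = 0, max(6.062, 0) = 6.062, max(25.19, 0) = 25.19
Node u (S = 89.25): continuation = 1/1.04·[0.9667·0.0000 + 0.0333·6.0625] = 0.1943; exercise value = 0.0000 ≤ continuation, so V_u = 0.1943
Node d (S = 63.75): continuation = 1/1.04·[0.9667·6.0625 + 0.0333·25.1875] = 6.4423; exercise value = 9.2500 > continuation, so V_d = 9.2500 (exercise)
Node 0 (S = 85): continuation = 1/1.04·[0.9667·0.1943 + 0.0333·9.2500] = 0.4771; exercise value = 0.0000 ≤ continuation, so V_0 = 0.4771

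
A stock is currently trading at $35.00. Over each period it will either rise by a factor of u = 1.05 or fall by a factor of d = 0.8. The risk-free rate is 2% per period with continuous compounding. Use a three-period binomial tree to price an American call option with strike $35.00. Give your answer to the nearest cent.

Risk-neutral probability p = (e^0.02 − 0.8)/(1.05 − 0.8) = 0.2202/0.2500 = 0.8808
Terminal stock prices: S_uuu = 40.52, S_uud = 30.87, S_udd = 23.52, S_ddd = 17.92
Terminal payoffs (S − K): max(5.517, 0) = 5.517, max(-4.13, 0) = 0, max(-11.48, 0) = 0, max(-17.08, 0) = 0
Node uu (S = 38.59): continuation = e^(−0.02)·[0.8808·5.5169 + 0.1192·0.0000] = 4.7631; exercise value = 3.5875 ≤ continuation, so V_uu = 4.7631
Node ud (S = 29.4): continuation = e^(−0.02)·[0.8808·0.0000 + 0.1192·0.0000] = 0.0000; exercise value = 0.0000 ≤ continuation, so V_ud = 0.0000
Node dd (S = 22.4): continuation = e^(−0.02)·[0.8808·0.0000 + 0.1192·0.0000] = 0.0000; exercise value = 0.0000 ≤ continuation, so V_dd = 0.0000
Node u (S = 36.75): continuation = e^(−0.02)·[0.8808·4.7631 + 0.1192·0.0000] = 4.1123; exercise value = 1.7500 ≤ continuation, so V_u = 4.1123
Node d (S = 28): continuation = e^(−0.02)·[0.8808·0.0000 + 0.1192·0.0000] = 0.0000; exercise value = 0.0000 ≤ continuation, so V_d = 0.0000
Node 0 (S = 35): continuation = e^(−0.02)·[0.8808·4.1123 + 0.1192·0.0000] = 3.5504; exercise value = 0.0000 ≤ continuation, so V_0 = 3.5504

$3.55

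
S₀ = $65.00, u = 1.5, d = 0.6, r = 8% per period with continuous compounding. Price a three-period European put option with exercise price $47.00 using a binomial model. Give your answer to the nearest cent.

$5.81

Risk-neutral probability p = (e^0.08 − 0.6)/(1.5 − 0.6) = 0.4833/0.9000 = 0.5370
Terminal stock prices: S_uuu = 219.4, S_uud = 87.75, S_udd = 35.1, S_ddd = 14.04
Terminal payoffs (K − S): max(-172.4, 0) = 0, max(-40.75, 0) = 0, max(11.9, 0) = 11.9, max(32.96, 0) = 32.96
Node uu (S = 146.2): V_uu = e^(−0.08)·[0.5370·0.0000 + 0.4630·0.0000] = 0.0000
Node ud (S = 58.5): V_ud = e^(−0.08)·[0.5370·0.0000 + 0.4630·11.9000] = 5.0863
Node dd (S = 23.4): V_dd = e^(−0.08)·[0.5370·11.9000 + 0.4630·32.9600] = 19.9865
Node u (S = 97.5): V_u = e^(−0.08)·[0.5370·0.0000 + 0.4630·5.0863] = 2.1739
Node d (S = 39): V_d = e^(−0.08)·[0.5370·5.0863 + 0.4630·19.9865] = 11.0638
Node 0 (S = 65): V_0 = e^(−0.08)·[0.5370·2.1739 + 0.4630·11.0638] = 5.8065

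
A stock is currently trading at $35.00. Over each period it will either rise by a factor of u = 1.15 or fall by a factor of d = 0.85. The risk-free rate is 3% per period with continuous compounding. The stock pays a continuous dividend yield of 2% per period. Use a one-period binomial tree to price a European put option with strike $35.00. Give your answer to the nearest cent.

Per-period risk-free factor R = e^0.03 = 1.0305; dividend-adjusted growth = e^(0.03−0.02) = 1.0101.
Risk-neutral probability p = (1.0101 − 0.85)/(1.15 − 0.85) = 0.1601/0.3000 = 0.5335
Terminal stock prices: S_u = 40.25, S_d = 29.75
Terminal payoffs (K − S): max(-5.25, 0) = 0, max(5.25, 0) = 5.25
Node 0 (S = 35): V_0 = e^(−0.03)·[0.5335·0.0000 + 0.4665·5.2500] = 2.3767

$2.38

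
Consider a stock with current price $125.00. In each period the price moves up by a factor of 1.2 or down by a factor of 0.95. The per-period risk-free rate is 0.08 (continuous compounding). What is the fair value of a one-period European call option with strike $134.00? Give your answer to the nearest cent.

Risk-neutral probability p = (e^0.08 − 0.95)/(1.2 − 0.95) = 0.1333/0.2500 = 0.5331
Terminal stock prices: S_u = 150, S_d = 118.8
Terminal payoffs (S − K): max(16, 0) = 16, max(-15.25, 0) = 0
Node 0 (S = 125): V_0 = e^(−0.08)·[0.5331·16.0000 + 0.4669·0.0000] = 7.8745

$7.87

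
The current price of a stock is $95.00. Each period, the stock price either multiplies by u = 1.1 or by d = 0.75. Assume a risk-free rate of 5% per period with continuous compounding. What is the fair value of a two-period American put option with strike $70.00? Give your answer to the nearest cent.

$0.29

Risk-neutral probability p = (e^0.05 − 0.75)/(1.1 − 0.75) = 0.3013/0.3500 = 0.8608
Terminal stock prices: S_uu = 115, S_ud = 78.38, S_dd = 53.44
Terminal payoffs (K − S): max(-44.95, 0) = 0, max(-8.375, 0) = 0, max(16.56, 0) = 16.56
Node u (S = 104.5): continuation = e^(−0.05)·[0.8608·0.0000 + 0.1392·0.0000] = 0.0000; exercise value = 0.0000 ≤ continuation, so V_u = 0.0000
Node d (S = 71.25): continuation = e^(−0.05)·[0.8608·0.0000 + 0.1392·16.5625] = 2.1935; exercise value = 0.0000 ≤ continuation, so V_d = 2.1935
Node 0 (S = 95): continuation = e^(−0.05)·[0.8608·0.0000 + 0.1392·2.1935] = 0.2905; exercise value = 0.0000 ≤ continuation, so V_0 = 0.2905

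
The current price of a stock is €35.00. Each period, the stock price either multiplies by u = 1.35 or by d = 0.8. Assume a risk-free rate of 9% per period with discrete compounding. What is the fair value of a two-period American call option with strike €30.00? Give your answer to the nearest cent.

€11.18

Risk-neutral probability p = (1 + 0.09 − 0.8)/(1.35 − 0.8) = 0.2900/0.5500 = 0.5273
Terminal stock prices: S_uu = 63.79, S_ud = 37.8, S_dd = 22.4
Terminal payoffs (S − K): max(33.79, 0) = 33.79, max(7.8, 0) = 7.8, max(-7.6, 0) = 0
Node u (S = 47.25): continuation = 1/1.09·[0.5273·33.7875 + 0.4727·7.8000] = 19.7271; exercise value = 17.2500 ≤ continuation, so V_u = 19.7271
Node d (S = 28): continuation = 1/1.09·[0.5273·7.8000 + 0.4727·0.0000] = 3.7731; exercise value = 0.0000 ≤ continuation, so V_d = 3.7731
Node 0 (S = 35): continuation = 1/1.09·[0.5273·19.7271 + 0.4727·3.7731] = 11.1791; exercise value = 5.0000 ≤ continuation, so V_0 = 11.1791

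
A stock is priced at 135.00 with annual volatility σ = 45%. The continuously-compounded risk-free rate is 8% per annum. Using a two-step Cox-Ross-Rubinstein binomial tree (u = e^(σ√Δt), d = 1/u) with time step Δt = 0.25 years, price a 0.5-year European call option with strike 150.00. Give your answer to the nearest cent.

14.15

CRR parameters: u = e^(σ√Δt) = e^(0.45·√0.25) = 1.2523, d = 1/u = 0.7985
Per-period rate: rΔt = 0.08·0.25 = 0.02, so R = e^0.02 = 1.0202
Risk-neutral probability p = (e^0.02 − 0.7985)/(1.2523 − 0.7985) = 0.2217/0.4538 = 0.4885
Terminal stock prices: S_uu = 211.7, S_ud = 135, S_dd = 86.08
Terminal payoffs (S − K): max(61.72, 0) = 61.72, max(-15, 0) = 0, max(-63.92, 0) = 0
Node u (S = 169.1): V_u = e^(−0.02)·[0.4885·61.7221 + 0.5115·0.0000] = 29.5543
Node d (S = 107.8): V_d = e^(−0.02)·[0.4885·0.0000 + 0.5115·0.0000] = 0.0000
Node 0 (S = 135): V_0 = e^(−0.02)·[0.4885·29.5543 + 0.5115·0.0000] = 14.1514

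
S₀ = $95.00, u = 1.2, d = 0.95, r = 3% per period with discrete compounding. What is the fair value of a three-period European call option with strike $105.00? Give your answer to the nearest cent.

$6.55

Risk-neutral probability p = (1 + 0.03 − 0.95)/(1.2 − 0.95) = 0.0800/0.2500 = 0.3200
Terminal stock prices: S_uuu = 164.2, S_uud = 130, S_udd = 102.9, S_ddd = 81.45
Terminal payoffs (S − K): max(59.16, 0) = 59.16, max(24.96, 0) = 24.96, max(-2.115, 0) = 0, max(-23.55, 0) = 0
Node uu (S = 136.8): V_uu = 1/1.03·[0.3200·59.1600 + 0.6800·24.9600] = 34.8583
Node ud (S = 108.3): V_ud = 1/1.03·[0.3200·24.9600 + 0.6800·0.0000] = 7.7546
Node dd (S = 85.74): V_dd = 1/1.03·[0.3200·0.0000 + 0.6800·0.0000] = 0.0000
Node u (S = 114): V_u = 1/1.03·[0.3200·34.8583 + 0.6800·7.7546] = 15.9493
Node d (S = 90.25): V_d = 1/1.03·[0.3200·7.7546 + 0.6800·0.0000] = 2.4092
Node 0 (S = 95): V_0 = 1/1.03·[0.3200·15.9493 + 0.6800·2.4092] = 6.5456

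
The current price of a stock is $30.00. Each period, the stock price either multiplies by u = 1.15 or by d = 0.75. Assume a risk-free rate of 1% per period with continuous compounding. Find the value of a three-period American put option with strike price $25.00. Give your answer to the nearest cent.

$1.84

Risk-neutral probability p = (e^0.01 − 0.75)/(1.15 − 0.75) = 0.2601/0.4000 = 0.6501
Terminal stock prices: S_uuu = 45.63, S_uud = 29.76, S_udd = 19.41, S_ddd = 12.66
Terminal payoffs (K − S): max(-20.63, 0) = 0, max(-4.756, 0) = 0, max(5.594, 0) = 5.594, max(12.34, 0) = 12.34
Node uu (S = 39.67): continuation = e^(−0.01)·[0.6501·0.0000 + 0.3499·0.0000] = 0.0000; exercise value = 0.0000 ≤ continuation, so V_uu = 0.0000
Node ud (S = 25.88): continuation = e^(−0.01)·[0.6501·0.0000 + 0.3499·5.5938] = 1.9376; exercise value = 0.0000 ≤ continuation, so V_ud = 1.9376
Node dd (S = 16.88): continuation = e^(−0.01)·[0.6501·5.5938 + 0.3499·12.3438] = 7.8762; exercise value = 8.1250 > continuation, so V_dd = 8.1250 (exercise)
Node u (S = 34.5): continuation = e^(−0.01)·[0.6501·0.0000 + 0.3499·1.9376] = 0.6712; exercise value = 0.0000 ≤ continuation, so V_u = 0.6712
Node d (S = 22.5): continuation = e^(−0.01)·[0.6501·1.9376 + 0.3499·8.1250] = 4.0616; exercise value = 2.5000 ≤ continuation, so V_d = 4.0616
Node 0 (S = 30): continuation = e^(−0.01)·[0.6501·0.6712 + 0.3499·4.0616] = 1.8389; exercise value = 0.0000 ≤ continuation, so V_0 = 1.8389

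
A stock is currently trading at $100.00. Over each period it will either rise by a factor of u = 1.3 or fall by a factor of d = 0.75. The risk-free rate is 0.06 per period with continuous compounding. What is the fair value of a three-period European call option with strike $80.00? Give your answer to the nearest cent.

Risk-neutral probability p = (e^0.06 − 0.75)/(1.3 − 0.75) = 0.3118/0.5500 = 0.5670
Terminal stock prices: S_uuu = 219.7, S_uud = 126.8, S_udd = 73.12, S_ddd = 42.19
Terminal payoffs (S − K): max(139.7, 0) = 139.7, max(46.75, 0) = 46.75, max(-6.875, 0) = 0, max(-37.81, 0) = 0
Node uu (S = 169): V_uu = e^(−0.06)·[0.5670·139.7000 + 0.4330·46.7500] = 93.6588
Node ud (S = 97.5): V_ud = e^(−0.06)·[0.5670·46.7500 + 0.4330·0.0000] = 24.9625
Node dd (S = 56.25): V_dd = e^(−0.06)·[0.5670·0.0000 + 0.4330·0.0000] = 0.0000
Node u (S = 130): V_u = e^(−0.06)·[0.5670·93.6588 + 0.4330·24.9625] = 60.1897
Node d (S = 75): V_d = e^(−0.06)·[0.5670·24.9625 + 0.4330·0.0000] = 13.3289
Node 0 (S = 100): V_0 = e^(−0.06)·[0.5670·60.1897 + 0.4330·13.3289] = 37.5744

$37.57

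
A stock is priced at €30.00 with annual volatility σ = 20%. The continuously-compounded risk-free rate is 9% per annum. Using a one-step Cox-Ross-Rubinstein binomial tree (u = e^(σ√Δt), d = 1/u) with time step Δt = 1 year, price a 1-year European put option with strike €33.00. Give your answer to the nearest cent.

CRR parameters: u = e^(σ√Δt) = e^(0.2·√1) = 1.2214, d = 1/u = 0.8187
Per-period rate: rΔt = 0.09·1 = 0.09, so R = e^0.09 = 1.0942
Risk-neutral probability p = (e^0.09 − 0.8187)/(1.2214 − 0.8187) = 0.2754/0.4027 = 0.6840
Terminal stock prices: S_u = 36.64, S_d = 24.56
Terminal payoffs (K − S): max(-3.642, 0) = 0, max(8.438, 0) = 8.438
Node 0 (S = 30): V_0 = e^(−0.09)·[0.6840·0.0000 + 0.3160·8.4381] = 2.4366

€2.44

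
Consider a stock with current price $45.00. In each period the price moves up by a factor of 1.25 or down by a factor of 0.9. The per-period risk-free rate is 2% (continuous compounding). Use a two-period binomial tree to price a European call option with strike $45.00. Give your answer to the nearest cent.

Risk-neutral probability p = (e^0.02 − 0.9)/(1.25 − 0.9) = 0.1202/0.3500 = 0.3434
Terminal stock prices: S_uu = 70.31, S_ud = 50.62, S_dd = 36.45
Terminal payoffs (S − K): max(25.31, 0) = 25.31, max(5.625, 0) = 5.625, max(-8.55, 0) = 0
Node u (S = 56.25): V_u = e^(−0.02)·[0.3434·25.3125 + 0.6566·5.6250] = 12.1411
Node d (S = 40.5): V_d = e^(−0.02)·[0.3434·5.6250 + 0.6566·0.0000] = 1.8936
Node 0 (S = 45): V_0 = e^(−0.02)·[0.3434·12.1411 + 0.6566·1.8936] = 5.3057

$5.31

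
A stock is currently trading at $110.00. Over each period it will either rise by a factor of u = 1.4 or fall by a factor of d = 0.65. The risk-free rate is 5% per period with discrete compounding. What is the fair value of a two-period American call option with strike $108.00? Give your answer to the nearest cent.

Risk-neutral probability p = (1 + 0.05 − 0.65)/(1.4 − 0.65) = 0.4000/0.7500 = 0.5333
Terminal stock prices: S_uu = 215.6, S_ud = 100.1, S_dd = 46.48
Terminal payoffs (S − K): max(107.6, 0) = 107.6, max(-7.9, 0) = 0, max(-61.52, 0) = 0
Node u (S = 154): continuation = 1/1.05·[0.5333·107.6000 + 0.4667·0.0000] = 54.6540; exercise value = 46.0000 ≤ continuation, so V_u = 54.6540
Node d (S = 71.5): continuation = 1/1.05·[0.5333·0.0000 + 0.4667·0.0000] = 0.0000; exercise value = 0.0000 ≤ continuation, so V_d = 0.0000
Node 0 (S = 110): continuation = 1/1.05·[0.5333·54.6540 + 0.4667·0.0000] = 27.7607; exercise value = 2.0000 ≤ continuation, so V_0 = 27.7607

$27.76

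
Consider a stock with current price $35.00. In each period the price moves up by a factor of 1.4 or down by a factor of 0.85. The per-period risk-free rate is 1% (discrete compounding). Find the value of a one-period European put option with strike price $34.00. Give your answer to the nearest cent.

Risk-neutral probability p = (1 + 0.01 − 0.85)/(1.4 − 0.85) = 0.1600/0.5500 = 0.2909
Terminal stock prices: S_u = 49, S_d = 29.75
Terminal payoffs (K − S): max(-15, 0) = 0, max(4.25, 0) = 4.25
Node 0 (S = 35): V_0 = 1/1.01·[0.2909·0.0000 + 0.7091·4.2500] = 2.9838

$2.98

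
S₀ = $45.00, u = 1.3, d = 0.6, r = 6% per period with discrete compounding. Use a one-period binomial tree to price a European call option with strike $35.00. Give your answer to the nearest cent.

$14.57

Risk-neutral probability p = (1 + 0.06 − 0.6)/(1.3 − 0.6) = 0.4600/0.7000 = 0.6571
Terminal stock prices: S_u = 58.5, S_d = 27
Terminal payoffs (S − K): max(23.5, 0) = 23.5, max(-8, 0) = 0
Node 0 (S = 45): V_0 = 1/1.06·[0.6571·23.5000 + 0.3429·0.0000] = 14.5687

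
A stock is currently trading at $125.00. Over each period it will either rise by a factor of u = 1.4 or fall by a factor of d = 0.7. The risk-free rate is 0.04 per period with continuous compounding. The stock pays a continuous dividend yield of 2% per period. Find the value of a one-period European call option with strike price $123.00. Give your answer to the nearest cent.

$22.85

Per-period risk-free factor R = e^0.04 = 1.0408; dividend-adjusted growth = e^(0.04−0.02) = 1.0202.
Risk-neutral probability p = (1.0202 − 0.7)/(1.4 − 0.7) = 0.3202/0.7000 = 0.4574
Terminal stock prices: S_u = 175, S_d = 87.5
Terminal payoffs (S − K): max(52, 0) = 52, max(-35.5, 0) = 0
Node 0 (S = 125): V_0 = e^(−0.04)·[0.4574·52.0000 + 0.5426·0.0000] = 22.8537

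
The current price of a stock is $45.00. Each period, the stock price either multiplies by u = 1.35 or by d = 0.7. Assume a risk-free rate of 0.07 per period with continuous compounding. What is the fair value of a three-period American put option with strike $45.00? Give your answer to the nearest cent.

$6.66

Risk-neutral probability p = (e^0.07 − 0.7)/(1.35 − 0.7) = 0.3725/0.6500 = 0.5731
Terminal stock prices: S_uuu = 110.7, S_uud = 57.41, S_udd = 29.77, S_ddd = 15.43
Terminal payoffs (K − S): max(-65.72, 0) = 0, max(-12.41, 0) = 0, max(15.23, 0) = 15.23, max(29.57, 0) = 29.57
Node uu (S = 82.01): continuation = e^(−0.07)·[0.5731·0.0000 + 0.4269·0.0000] = 0.0000; exercise value = 0.0000 ≤ continuation, so V_uu = 0.0000
Node ud (S = 42.53): continuation = e^(−0.07)·[0.5731·0.0000 + 0.4269·15.2325] = 6.0633; exercise value = 2.4750 ≤ continuation, so V_ud = 6.0633
Node dd (S = 22.05): continuation = e^(−0.07)·[0.5731·15.2325 + 0.4269·29.5650] = 19.9077; exercise value = 22.9500 > continuation, so V_dd = 22.9500 (exercise)
Node u (S = 60.75): continuation = e^(−0.07)·[0.5731·0.0000 + 0.4269·6.0633] = 2.4135; exercise value = 0.0000 ≤ continuation, so V_u = 2.4135
Node d (S = 31.5): continuation = e^(−0.07)·[0.5731·6.0633 + 0.4269·22.9500] = 12.3751; exercise value = 13.5000 > continuation, so V_d = 13.5000 (exercise)
Node 0 (S = 45): continuation = e^(−0.07)·[0.5731·2.4135 + 0.4269·13.5000] = 6.6633; exercise value = 0.0000 ≤ continuation, so V_0 = 6.6633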